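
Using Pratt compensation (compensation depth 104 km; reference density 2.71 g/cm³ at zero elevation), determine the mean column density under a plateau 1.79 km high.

2.66 g/cm³

Pratt balance: ρ_ref D = ρ (D + h).
ρ = ρ_ref D/(D + h) = 2.71 × 104 km/(104 km + 1.79 km) = 2.66 g/cm³.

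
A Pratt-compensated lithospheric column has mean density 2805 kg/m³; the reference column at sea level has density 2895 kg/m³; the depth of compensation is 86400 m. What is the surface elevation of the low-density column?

ρ_ref D = ρ (D + h) → h = D (ρ_ref − ρ)/ρ.
h = 86400 m × (2895 − 2805)/2805 = 2770 m.

2770 m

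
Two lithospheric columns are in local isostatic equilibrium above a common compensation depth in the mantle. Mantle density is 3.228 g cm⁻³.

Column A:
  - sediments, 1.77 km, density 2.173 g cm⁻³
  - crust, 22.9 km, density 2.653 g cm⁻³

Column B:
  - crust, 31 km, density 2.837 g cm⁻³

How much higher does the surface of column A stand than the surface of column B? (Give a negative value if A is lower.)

0.903 km

For any compensation level in the mantle, the mantle terms cancel and isostasy reduces to e = (Σt_A − Σt_B) − (Σ(ρt)_A − Σ(ρt)_B) / ρ_m.
Σt_A = 24.67 km; Σt_B = 31 km; Σ(ρt)_A = 64.59991; Σ(ρt)_B = 87.947 (in km·g cm⁻³).
e = (24.67 − 31) − (64.59991 − 87.947) / 3.228 = 0.903 km.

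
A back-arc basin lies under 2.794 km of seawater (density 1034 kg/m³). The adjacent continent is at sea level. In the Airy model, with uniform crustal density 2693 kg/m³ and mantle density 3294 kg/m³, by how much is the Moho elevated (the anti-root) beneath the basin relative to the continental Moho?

7.71 km

Balancing pressure at the compensation depth: replacing crust with seawater at the top is compensated by replacing crust with mantle at the base: d (ρ_c − ρ_w) = a (ρ_m − ρ_c).
a = d (ρ_c − ρ_w)/(ρ_m − ρ_c) = 2.794 km × 1659/601 = 7.71 km.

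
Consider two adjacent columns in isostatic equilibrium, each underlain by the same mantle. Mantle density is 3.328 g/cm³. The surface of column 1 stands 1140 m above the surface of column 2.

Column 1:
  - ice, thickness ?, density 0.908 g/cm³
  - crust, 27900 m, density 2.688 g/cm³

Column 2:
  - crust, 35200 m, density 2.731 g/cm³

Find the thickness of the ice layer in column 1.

Take the compensation level at the base of the deeper column (depth z_c below the surface of column 1) and equate Σ ρ_i t_i down to z_c; mantle fills any gap and the z_c terms cancel.
Column 1: x×0.908 + 27900×2.688 + (z_c − 27900 − x)×3.328
Column 2: 1140×0 + 35200×2.731 + (z_c − 1140 − 35200)×3.328
The z_c×3.328 term appears on both sides and cancels. Collect the known terms of each column as K = Σ(ρt)_known − 3.328 × (depth of known layers): K_1 = 74995.2 − 3.328×27900 = −17856; K_2 = 96131.2 − 3.328×(1140 + 35200) = −24808.32.
Balance: K_1 − x×(3.328 − 0.908) = K_2, so x = (K_1 − K_2)/(3.328 − 0.908) = 6952.32/2.42 = 2870 m.

2870 m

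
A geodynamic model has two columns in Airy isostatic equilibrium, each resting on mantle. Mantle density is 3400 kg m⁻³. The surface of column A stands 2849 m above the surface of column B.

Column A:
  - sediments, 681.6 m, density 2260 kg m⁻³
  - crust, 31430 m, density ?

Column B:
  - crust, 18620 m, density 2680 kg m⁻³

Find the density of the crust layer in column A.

Take the compensation level at the base of the deeper column (depth z_c below the surface of column A) and equate Σ ρ_i t_i down to z_c; mantle fills any gap and the z_c terms cancel.
Column A: 681.6×2260 + 31430×ρ + (z_c − 32111.6)×3400
Column B: 2849×0 + 18620×2680 + (z_c − 2849 − 18620)×3400
The z_c×3400 term appears on both sides and cancels. Collect the known terms of each column as K = Σ(ρt)_known − 3400 × (depth of known layers): K_A = 1540416 − 3400×32111.6 = −107639024; K_B = 49901600 − 3400×(2849 + 18620) = −23093000.
Balance: K_A + 31430×ρ = K_B, so ρ = (K_B − K_A)/31430 = 84546000/31430 = 2690 kg m⁻³.

2690 kg m⁻³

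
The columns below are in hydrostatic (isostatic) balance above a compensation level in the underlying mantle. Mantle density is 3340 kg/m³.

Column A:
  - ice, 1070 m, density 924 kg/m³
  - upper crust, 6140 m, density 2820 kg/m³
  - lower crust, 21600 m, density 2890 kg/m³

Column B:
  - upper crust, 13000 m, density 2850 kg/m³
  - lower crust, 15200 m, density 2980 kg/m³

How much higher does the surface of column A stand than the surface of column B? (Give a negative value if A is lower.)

1090 m

For any compensation level in the mantle, the mantle terms cancel and isostasy reduces to e = (Σt_A − Σt_B) − (Σ(ρt)_A − Σ(ρt)_B) / ρ_m.
Σt_A = 28810 m; Σt_B = 28200 m; Σ(ρt)_A = 80727480; Σ(ρt)_B = 82346000 (in m·kg/m³).
e = (28810 − 28200) − (80727480 − 82346000) / 3340 = 1090 m.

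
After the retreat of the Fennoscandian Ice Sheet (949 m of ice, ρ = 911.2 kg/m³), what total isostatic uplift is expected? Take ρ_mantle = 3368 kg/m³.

Removing the load lets mantle flow back in; uplift u satisfies ρ_ice t = ρ_m u.
u = t ρ_ice/ρ_m = 949 m × 911.2/3368 = 257 m.

257 m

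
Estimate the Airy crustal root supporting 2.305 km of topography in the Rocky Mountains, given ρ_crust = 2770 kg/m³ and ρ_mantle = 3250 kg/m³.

Balancing pressure at the compensation depth: the weight of the topography is balanced by the buoyancy of the root, ρ_c h = (ρ_m − ρ_c) r.
r = h · ρ_c / (ρ_m − ρ_c) = 2.305 km × 2770 / (3250 − 2770) = 13.3 km.

13.3 km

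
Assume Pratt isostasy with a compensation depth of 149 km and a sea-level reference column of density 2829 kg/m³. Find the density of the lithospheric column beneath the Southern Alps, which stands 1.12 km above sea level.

2810 kg/m³

Pratt balance: ρ_ref D = ρ (D + h).
ρ = ρ_ref D/(D + h) = 2829 × 149 km/(149 km + 1.12 km) = 2810 kg/m³.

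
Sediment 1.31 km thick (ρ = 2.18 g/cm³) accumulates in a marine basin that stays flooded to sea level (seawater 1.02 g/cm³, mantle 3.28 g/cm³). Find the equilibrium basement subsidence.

Submarine loading: the sediment displaces seawater, and the subsidence is in turn flooded, so s (ρ_m − ρ_w) = t (ρ_sed − ρ_w).
s = 1.31 km × (2.18 − 1.02) / (3.28 − 1.02) = 0.672 km.

0.672 km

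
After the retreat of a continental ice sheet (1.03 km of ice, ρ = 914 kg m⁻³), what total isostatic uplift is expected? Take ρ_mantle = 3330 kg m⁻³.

Removing the load lets mantle flow back in; uplift u satisfies ρ_ice t = ρ_m u.
u = t ρ_ice/ρ_m = 1.03 km × 914/3330 = 0.283 km.

0.283 km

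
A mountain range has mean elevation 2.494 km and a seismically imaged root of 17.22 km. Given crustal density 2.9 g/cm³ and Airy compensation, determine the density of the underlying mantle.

3.32 g/cm³

Airy balance: ρ_c h = (ρ_m − ρ_c) r → ρ_m = ρ_c (1 + h/r).
ρ_m = 2.9 × (1 + 2.494 km/17.22 km) = 3.32 g/cm³.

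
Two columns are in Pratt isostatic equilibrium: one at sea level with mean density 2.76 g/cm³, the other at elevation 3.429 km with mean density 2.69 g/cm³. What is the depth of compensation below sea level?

ρ_ref D = ρ (D + h) → D (ρ_ref − ρ) = ρ h.
D = ρ h/(ρ_ref − ρ) = 2.69 × 3.429 km/(2.76 − 2.69) = 132 km.

132 km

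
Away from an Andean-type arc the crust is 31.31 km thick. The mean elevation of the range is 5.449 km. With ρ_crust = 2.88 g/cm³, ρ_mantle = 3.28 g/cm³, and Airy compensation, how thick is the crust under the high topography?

Root depth r = h ρ_c / (ρ_m − ρ_c) = 5.449 km × 2.88 / 0.4 = 39.23 km.
Total thickness = T + h + r = 31.31 km + 5.449 km + 39.23 km = 76 km.

76 km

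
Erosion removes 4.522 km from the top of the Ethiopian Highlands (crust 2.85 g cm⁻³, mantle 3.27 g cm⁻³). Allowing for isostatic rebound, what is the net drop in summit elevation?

0.581 km

Rebound u = e ρ_c/ρ_m = 4.522 km × 2.85/3.27 = 3.941 km.
Net surface drop = e − u = 4.522 km − 3.941 km = e (ρ_m − ρ_c)/ρ_m = 0.581 km.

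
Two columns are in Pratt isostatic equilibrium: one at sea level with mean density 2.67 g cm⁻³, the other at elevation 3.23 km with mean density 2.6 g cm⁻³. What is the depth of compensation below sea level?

120 km

ρ_ref D = ρ (D + h) → D (ρ_ref − ρ) = ρ h.
D = ρ h/(ρ_ref − ρ) = 2.6 × 3.23 km/(2.67 − 2.6) = 120 km.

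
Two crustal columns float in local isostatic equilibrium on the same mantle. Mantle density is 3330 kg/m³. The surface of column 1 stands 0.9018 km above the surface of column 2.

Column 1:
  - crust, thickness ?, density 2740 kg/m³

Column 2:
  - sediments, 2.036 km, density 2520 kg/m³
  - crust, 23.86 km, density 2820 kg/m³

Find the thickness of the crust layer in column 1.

28.5 km

Take the compensation level at the base of the deeper column (depth z_c below the surface of column 1) and equate Σ ρ_i t_i down to z_c; mantle fills any gap and the z_c terms cancel.
Column 1: x×2740 + (z_c − 0 − x)×3330
Column 2: 0.9018×0 + 2.036×2520 + 23.86×2820 + (z_c − 0.9018 − 25.896)×3330
The z_c×3330 term appears on both sides and cancels. Collect the known terms of each column as K = Σ(ρt)_known − 3330 × (depth of known layers): K_1 = 0 − 3330×0 = 0; K_2 = 72415.92 − 3330×(0.9018 + 25.896) = −16820.754.
Balance: K_1 − x×(3330 − 2740) = K_2, so x = (K_1 − K_2)/(3330 − 2740) = 16820.8/590 = 28.5 km.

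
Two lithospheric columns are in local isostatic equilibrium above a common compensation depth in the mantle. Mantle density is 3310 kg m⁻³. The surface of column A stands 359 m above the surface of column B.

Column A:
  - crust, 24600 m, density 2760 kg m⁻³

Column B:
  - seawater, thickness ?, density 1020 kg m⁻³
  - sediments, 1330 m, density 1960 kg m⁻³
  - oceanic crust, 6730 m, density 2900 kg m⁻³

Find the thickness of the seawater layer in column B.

3400 m

Take the compensation level at the base of the deeper column (depth z_c below the surface of column A) and equate Σ ρ_i t_i down to z_c; mantle fills any gap and the z_c terms cancel.
Column A: 24600×2760 + (z_c − 24600)×3310
Column B: 359×0 + x×1020 + 1330×1960 + 6730×2900 + (z_c − 359 − 8060 − x)×3310
The z_c×3310 term appears on both sides and cancels. Collect the known terms of each column as K = Σ(ρt)_known − 3310 × (depth of known layers): K_A = 67896000 − 3310×24600 = −13530000; K_B = 22123800 − 3310×(359 + 8060) = −5743090.
Balance: K_A = K_B − x×(3310 − 1020), so x = (K_B − K_A)/(3310 − 1020) = 7786910/2290 = 3400 m.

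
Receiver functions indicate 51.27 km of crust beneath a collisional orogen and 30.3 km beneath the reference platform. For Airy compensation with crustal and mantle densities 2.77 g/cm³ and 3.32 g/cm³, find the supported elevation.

3.47 km

Excess crust Δ = 51.27 km − 30.3 km = 20.97 km, split between elevation h and root r with h + r = Δ.
Airy balance ρ_c h = (ρ_m − ρ_c) r gives r = h ρ_c/(ρ_m − ρ_c), so h (1 + ρ_c/(ρ_m − ρ_c)) = Δ, i.e. h = Δ (ρ_m − ρ_c)/ρ_m.
h = 20.97 km × 0.55/3.32 = 3.47 km.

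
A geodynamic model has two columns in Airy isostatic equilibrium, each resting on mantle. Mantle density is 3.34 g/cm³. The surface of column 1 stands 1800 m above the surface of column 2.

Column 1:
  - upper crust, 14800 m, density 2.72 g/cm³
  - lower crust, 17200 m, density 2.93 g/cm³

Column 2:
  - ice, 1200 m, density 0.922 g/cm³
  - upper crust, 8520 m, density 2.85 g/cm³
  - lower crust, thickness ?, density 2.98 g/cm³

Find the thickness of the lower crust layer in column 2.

8720 m

Take the compensation level at the base of the deeper column (depth z_c below the surface of column 1) and equate Σ ρ_i t_i down to z_c; mantle fills any gap and the z_c terms cancel.
Column 1: 14800×2.72 + 17200×2.93 + (z_c − 32000)×3.34
Column 2: 1800×0 + 1200×0.922 + 8520×2.85 + x×2.98 + (z_c − 1800 − 9720 − x)×3.34
The z_c×3.34 term appears on both sides and cancels. Collect the known terms of each column as K = Σ(ρt)_known − 3.34 × (depth of known layers): K_1 = 90652 − 3.34×32000 = −16228; K_2 = 25388.4 − 3.34×(1800 + 9720) = −13088.4.
Balance: K_1 = K_2 − x×(3.34 − 2.98), so x = (K_2 − K_1)/(3.34 − 2.98) = 3139.6/0.36 = 8720 m.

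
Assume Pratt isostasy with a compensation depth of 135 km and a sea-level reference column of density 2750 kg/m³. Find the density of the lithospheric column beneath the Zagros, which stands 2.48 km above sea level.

2700 kg/m³

Pratt balance: ρ_ref D = ρ (D + h).
ρ = ρ_ref D/(D + h) = 2750 × 135 km/(135 km + 2.48 km) = 2700 kg/m³.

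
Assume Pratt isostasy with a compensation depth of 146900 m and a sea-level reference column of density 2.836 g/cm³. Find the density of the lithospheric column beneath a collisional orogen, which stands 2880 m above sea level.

Pratt balance: ρ_ref D = ρ (D + h).
ρ = ρ_ref D/(D + h) = 2.836 × 146900 m/(146900 m + 2880 m) = 2.78 g/cm³.

2.78 g/cm³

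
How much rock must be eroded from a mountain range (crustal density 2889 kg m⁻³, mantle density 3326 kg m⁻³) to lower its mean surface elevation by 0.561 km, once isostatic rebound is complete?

Net drop Δ = e − u = e − e ρ_c/ρ_m = e (ρ_m − ρ_c)/ρ_m.
e = Δ ρ_m/(ρ_m − ρ_c) = 0.561 km × 3326/437 = 4.27 km.

4.27 km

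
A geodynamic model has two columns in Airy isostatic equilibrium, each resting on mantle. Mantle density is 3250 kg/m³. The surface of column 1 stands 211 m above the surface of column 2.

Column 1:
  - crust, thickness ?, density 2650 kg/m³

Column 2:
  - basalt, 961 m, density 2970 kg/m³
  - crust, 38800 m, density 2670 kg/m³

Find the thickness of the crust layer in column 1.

39100 m

Take the compensation level at the base of the deeper column (depth z_c below the surface of column 1) and equate Σ ρ_i t_i down to z_c; mantle fills any gap and the z_c terms cancel.
Column 1: x×2650 + (z_c − 0 − x)×3250
Column 2: 211×0 + 961×2970 + 38800×2670 + (z_c − 211 − 39761)×3250
The z_c×3250 term appears on both sides and cancels. Collect the known terms of each column as K = Σ(ρt)_known − 3250 × (depth of known layers): K_1 = 0 − 3250×0 = 0; K_2 = 106450170 − 3250×(211 + 39761) = −23458830.
Balance: K_1 − x×(3250 − 2650) = K_2, so x = (K_1 − K_2)/(3250 − 2650) = 23458800/600 = 39100 m.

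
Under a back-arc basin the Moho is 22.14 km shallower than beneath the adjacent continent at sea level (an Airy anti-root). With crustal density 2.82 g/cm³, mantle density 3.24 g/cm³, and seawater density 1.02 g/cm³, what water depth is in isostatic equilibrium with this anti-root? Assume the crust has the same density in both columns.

5.17 km

Replacing a thickness d of crust by seawater at the top must be balanced by replacing crust with mantle at the base: d (ρ_c − ρ_w) = a (ρ_m − ρ_c).
d = a (ρ_m − ρ_c)/(ρ_c − ρ_w) = 22.14 km × 0.42/1.8 = 5.17 km.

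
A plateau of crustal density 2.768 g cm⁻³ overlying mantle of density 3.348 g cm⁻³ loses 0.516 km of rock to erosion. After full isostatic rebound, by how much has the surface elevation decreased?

0.0894 km

Rebound u = e ρ_c/ρ_m = 0.516 km × 2.768/3.348 = 0.4266 km.
Net surface drop = e − u = 0.516 km − 0.4266 km = e (ρ_m − ρ_c)/ρ_m = 0.0894 km.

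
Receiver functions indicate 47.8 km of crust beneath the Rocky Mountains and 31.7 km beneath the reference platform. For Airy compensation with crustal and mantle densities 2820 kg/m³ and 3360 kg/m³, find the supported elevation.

Excess crust Δ = 47.8 km − 31.7 km = 16.1 km, split between elevation h and root r with h + r = Δ.
Airy balance ρ_c h = (ρ_m − ρ_c) r gives r = h ρ_c/(ρ_m − ρ_c), so h (1 + ρ_c/(ρ_m − ρ_c)) = Δ, i.e. h = Δ (ρ_m − ρ_c)/ρ_m.
h = 16.1 km × 540/3360 = 2.59 km.

2.59 km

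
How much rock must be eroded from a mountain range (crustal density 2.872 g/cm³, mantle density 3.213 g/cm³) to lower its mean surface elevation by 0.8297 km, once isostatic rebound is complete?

7.82 km

Net drop Δ = e − u = e − e ρ_c/ρ_m = e (ρ_m − ρ_c)/ρ_m.
e = Δ ρ_m/(ρ_m − ρ_c) = 0.8297 km × 3.213/0.341 = 7.82 km.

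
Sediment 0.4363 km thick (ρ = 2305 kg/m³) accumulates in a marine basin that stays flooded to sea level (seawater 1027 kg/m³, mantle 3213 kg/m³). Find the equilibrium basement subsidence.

0.255 km

Submarine loading: the sediment displaces seawater, and the subsidence is in turn flooded, so s (ρ_m − ρ_w) = t (ρ_sed − ρ_w).
s = 0.4363 km × (2305 − 1027) / (3213 − 1027) = 0.255 km.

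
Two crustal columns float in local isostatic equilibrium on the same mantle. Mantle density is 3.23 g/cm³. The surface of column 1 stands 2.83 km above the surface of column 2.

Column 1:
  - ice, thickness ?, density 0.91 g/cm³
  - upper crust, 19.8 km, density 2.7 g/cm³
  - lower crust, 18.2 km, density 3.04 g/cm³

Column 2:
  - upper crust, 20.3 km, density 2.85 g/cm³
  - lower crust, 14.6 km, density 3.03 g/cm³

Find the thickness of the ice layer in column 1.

2.51 km

Take the compensation level at the base of the deeper column (depth z_c below the surface of column 1) and equate Σ ρ_i t_i down to z_c; mantle fills any gap and the z_c terms cancel.
Column 1: x×0.91 + 19.8×2.7 + 18.2×3.04 + (z_c − 38 − x)×3.23
Column 2: 2.83×0 + 20.3×2.85 + 14.6×3.03 + (z_c − 2.83 − 34.9)×3.23
The z_c×3.23 term appears on both sides and cancels. Collect the known terms of each column as K = Σ(ρt)_known − 3.23 × (depth of known layers): K_1 = 108.788 − 3.23×38 = −13.952; K_2 = 102.093 − 3.23×(2.83 + 34.9) = −19.7749.
Balance: K_1 − x×(3.23 − 0.91) = K_2, so x = (K_1 − K_2)/(3.23 − 0.91) = 5.8229/2.32 = 2.51 km.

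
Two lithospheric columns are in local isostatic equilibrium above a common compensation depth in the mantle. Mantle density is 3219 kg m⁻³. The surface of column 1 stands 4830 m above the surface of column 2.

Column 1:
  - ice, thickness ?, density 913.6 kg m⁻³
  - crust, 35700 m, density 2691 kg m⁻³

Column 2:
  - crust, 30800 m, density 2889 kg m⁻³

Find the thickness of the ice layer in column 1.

2980 m

Take the compensation level at the base of the deeper column (depth z_c below the surface of column 1) and equate Σ ρ_i t_i down to z_c; mantle fills any gap and the z_c terms cancel.
Column 1: x×913.6 + 35700×2691 + (z_c − 35700 − x)×3219
Column 2: 4830×0 + 30800×2889 + (z_c − 4830 − 30800)×3219
The z_c×3219 term appears on both sides and cancels. Collect the known terms of each column as K = Σ(ρt)_known − 3219 × (depth of known layers): K_1 = 96068700 − 3219×35700 = −18849600; K_2 = 88981200 − 3219×(4830 + 30800) = −25711770.
Balance: K_1 − x×(3219 − 913.6) = K_2, so x = (K_1 − K_2)/(3219 − 913.6) = 6862170/2305.4 = 2980 m.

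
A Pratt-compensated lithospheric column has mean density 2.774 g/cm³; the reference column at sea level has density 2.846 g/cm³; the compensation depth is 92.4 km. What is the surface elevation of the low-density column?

ρ_ref D = ρ (D + h) → h = D (ρ_ref − ρ)/ρ.
h = 92.4 km × (2.846 − 2.774)/2.774 = 2.4 km.

2.4 km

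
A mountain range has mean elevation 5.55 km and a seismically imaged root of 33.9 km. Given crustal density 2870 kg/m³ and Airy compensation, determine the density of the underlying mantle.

Airy balance: ρ_c h = (ρ_m − ρ_c) r → ρ_m = ρ_c (1 + h/r).
ρ_m = 2870 × (1 + 5.55 km/33.9 km) = 3340 kg/m³.

3340 kg/m³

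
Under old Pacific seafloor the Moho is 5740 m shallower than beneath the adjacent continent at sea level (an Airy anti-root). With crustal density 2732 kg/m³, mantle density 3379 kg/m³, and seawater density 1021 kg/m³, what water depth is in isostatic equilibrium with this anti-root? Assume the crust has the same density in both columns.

Replacing a thickness d of crust by seawater at the top must be balanced by replacing crust with mantle at the base: d (ρ_c − ρ_w) = a (ρ_m − ρ_c).
d = a (ρ_m − ρ_c)/(ρ_c − ρ_w) = 5740 m × 647/1711 = 2170 m.

2170 m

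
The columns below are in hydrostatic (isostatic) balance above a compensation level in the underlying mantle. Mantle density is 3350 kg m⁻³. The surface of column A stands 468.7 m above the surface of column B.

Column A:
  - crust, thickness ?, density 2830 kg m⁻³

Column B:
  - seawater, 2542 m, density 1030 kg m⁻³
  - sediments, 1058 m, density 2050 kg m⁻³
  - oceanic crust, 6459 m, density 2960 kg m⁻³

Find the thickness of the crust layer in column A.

21800 m

Take the compensation level at the base of the deeper column (depth z_c below the surface of column A) and equate Σ ρ_i t_i down to z_c; mantle fills any gap and the z_c terms cancel.
Column A: x×2830 + (z_c − 0 − x)×3350
Column B: 468.7×0 + 2542×1030 + 1058×2050 + 6459×2960 + (z_c − 468.7 − 10059)×3350
The z_c×3350 term appears on both sides and cancels. Collect the known terms of each column as K = Σ(ρt)_known − 3350 × (depth of known layers): K_A = 0 − 3350×0 = 0; K_B = 23905800 − 3350×(468.7 + 10059) = −11361995.
Balance: K_A − x×(3350 − 2830) = K_B, so x = (K_A − K_B)/(3350 − 2830) = 11362000/520 = 21800 m.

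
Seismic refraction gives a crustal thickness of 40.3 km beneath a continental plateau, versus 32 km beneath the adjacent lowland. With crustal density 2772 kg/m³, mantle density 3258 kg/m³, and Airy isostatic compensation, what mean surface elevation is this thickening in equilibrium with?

Excess crust Δ = 40.3 km − 32 km = 8.3 km, split between elevation h and root r with h + r = Δ.
Airy balance ρ_c h = (ρ_m − ρ_c) r gives r = h ρ_c/(ρ_m − ρ_c), so h (1 + ρ_c/(ρ_m − ρ_c)) = Δ, i.e. h = Δ (ρ_m − ρ_c)/ρ_m.
h = 8.3 km × 486/3258 = 1.24 km.

1.24 km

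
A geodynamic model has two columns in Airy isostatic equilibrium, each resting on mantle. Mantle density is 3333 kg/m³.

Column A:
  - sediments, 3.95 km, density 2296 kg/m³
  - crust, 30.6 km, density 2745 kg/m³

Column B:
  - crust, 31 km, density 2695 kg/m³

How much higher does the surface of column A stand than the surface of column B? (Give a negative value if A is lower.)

0.693 km

For any compensation level in the mantle, the mantle terms cancel and isostasy reduces to e = (Σt_A − Σt_B) − (Σ(ρt)_A − Σ(ρt)_B) / ρ_m.
Σt_A = 34.55 km; Σt_B = 31 km; Σ(ρt)_A = 93066.2; Σ(ρt)_B = 83545 (in km·kg/m³).
e = (34.55 − 31) − (93066.2 − 83545) / 3333 = 0.693 km.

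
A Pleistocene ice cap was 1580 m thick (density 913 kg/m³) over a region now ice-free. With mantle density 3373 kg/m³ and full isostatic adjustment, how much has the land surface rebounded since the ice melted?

Removing the load lets mantle flow back in; uplift u satisfies ρ_ice t = ρ_m u.
u = t ρ_ice/ρ_m = 1580 m × 913/3373 = 428 m.

428 m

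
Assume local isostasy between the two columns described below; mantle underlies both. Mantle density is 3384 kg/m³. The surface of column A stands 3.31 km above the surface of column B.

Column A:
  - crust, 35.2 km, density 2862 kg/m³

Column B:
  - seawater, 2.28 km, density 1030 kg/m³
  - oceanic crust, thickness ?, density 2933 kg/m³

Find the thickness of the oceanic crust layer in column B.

Take the compensation level at the base of the deeper column (depth z_c below the surface of column A) and equate Σ ρ_i t_i down to z_c; mantle fills any gap and the z_c terms cancel.
Column A: 35.2×2862 + (z_c − 35.2)×3384
Column B: 3.31×0 + 2.28×1030 + x×2933 + (z_c − 3.31 − 2.28 − x)×3384
The z_c×3384 term appears on both sides and cancels. Collect the known terms of each column as K = Σ(ρt)_known − 3384 × (depth of known layers): K_A = 100742.4 − 3384×35.2 = −18374.4; K_B = 2348.4 − 3384×(3.31 + 2.28) = −16568.16.
Balance: K_A = K_B − x×(3384 − 2933), so x = (K_B − K_A)/(3384 − 2933) = 1806.24/451 = 4 km.

4 km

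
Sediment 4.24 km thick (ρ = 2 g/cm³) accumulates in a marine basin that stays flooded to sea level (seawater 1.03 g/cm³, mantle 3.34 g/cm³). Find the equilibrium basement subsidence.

1.78 km

Submarine loading: the sediment displaces seawater, and the subsidence is in turn flooded, so s (ρ_m − ρ_w) = t (ρ_sed − ρ_w).
s = 4.24 km × (2 − 1.03) / (3.34 − 1.03) = 1.78 km.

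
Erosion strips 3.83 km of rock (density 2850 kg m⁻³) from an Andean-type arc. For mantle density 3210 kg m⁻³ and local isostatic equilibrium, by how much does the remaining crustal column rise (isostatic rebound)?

3.4 km

Unloading: uplift u = e ρ_c/ρ_m = 3.83 km × 2850/3210 = 3.4 km.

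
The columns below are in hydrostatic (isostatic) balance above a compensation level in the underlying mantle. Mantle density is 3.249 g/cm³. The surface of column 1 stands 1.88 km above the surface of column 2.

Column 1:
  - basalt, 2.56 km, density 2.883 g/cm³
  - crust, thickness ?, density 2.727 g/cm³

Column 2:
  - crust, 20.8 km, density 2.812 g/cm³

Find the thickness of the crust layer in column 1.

Take the compensation level at the base of the deeper column (depth z_c below the surface of column 1) and equate Σ ρ_i t_i down to z_c; mantle fills any gap and the z_c terms cancel.
Column 1: 2.56×2.883 + x×2.727 + (z_c − 2.56 − x)×3.249
Column 2: 1.88×0 + 20.8×2.812 + (z_c − 1.88 − 20.8)×3.249
The z_c×3.249 term appears on both sides and cancels. Collect the known terms of each column as K = Σ(ρt)_known − 3.249 × (depth of known layers): K_1 = 7.38048 − 3.249×2.56 = −0.93696; K_2 = 58.4896 − 3.249×(1.88 + 20.8) = −15.19772.
Balance: K_1 − x×(3.249 − 2.727) = K_2, so x = (K_1 − K_2)/(3.249 − 2.727) = 14.2608/0.522 = 27.3 km.

27.3 km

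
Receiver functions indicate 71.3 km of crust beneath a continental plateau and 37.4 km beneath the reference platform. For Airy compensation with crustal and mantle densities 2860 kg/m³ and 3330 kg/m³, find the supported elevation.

4.78 km

Excess crust Δ = 71.3 km − 37.4 km = 33.9 km, split between elevation h and root r with h + r = Δ.
Airy balance ρ_c h = (ρ_m − ρ_c) r gives r = h ρ_c/(ρ_m − ρ_c), so h (1 + ρ_c/(ρ_m − ρ_c)) = Δ, i.e. h = Δ (ρ_m − ρ_c)/ρ_m.
h = 33.9 km × 470/3330 = 4.78 km.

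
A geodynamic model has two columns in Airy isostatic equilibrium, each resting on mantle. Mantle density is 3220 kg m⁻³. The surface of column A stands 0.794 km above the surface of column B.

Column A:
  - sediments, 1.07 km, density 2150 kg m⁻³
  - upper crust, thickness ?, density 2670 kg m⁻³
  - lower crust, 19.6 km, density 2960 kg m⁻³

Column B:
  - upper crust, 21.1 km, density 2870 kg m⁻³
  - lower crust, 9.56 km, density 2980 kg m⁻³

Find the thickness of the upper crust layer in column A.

10.9 km

Take the compensation level at the base of the deeper column (depth z_c below the surface of column A) and equate Σ ρ_i t_i down to z_c; mantle fills any gap and the z_c terms cancel.
Column A: 1.07×2150 + x×2670 + 19.6×2960 + (z_c − 20.67 − x)×3220
Column B: 0.794×0 + 21.1×2870 + 9.56×2980 + (z_c − 0.794 − 30.66)×3220
The z_c×3220 term appears on both sides and cancels. Collect the known terms of each column as K = Σ(ρt)_known − 3220 × (depth of known layers): K_A = 60316.5 − 3220×20.67 = −6240.9; K_B = 89045.8 − 3220×(0.794 + 30.66) = −12236.08.
Balance: K_A − x×(3220 − 2670) = K_B, so x = (K_A − K_B)/(3220 − 2670) = 5995.18/550 = 10.9 km.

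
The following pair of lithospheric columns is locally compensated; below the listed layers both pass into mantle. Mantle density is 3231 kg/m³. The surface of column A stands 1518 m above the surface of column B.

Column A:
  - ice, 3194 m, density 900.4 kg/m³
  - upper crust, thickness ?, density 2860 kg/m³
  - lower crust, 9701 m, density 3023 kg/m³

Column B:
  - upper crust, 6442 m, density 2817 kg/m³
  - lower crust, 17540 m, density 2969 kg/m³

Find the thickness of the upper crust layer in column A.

7290 m

Take the compensation level at the base of the deeper column (depth z_c below the surface of column A) and equate Σ ρ_i t_i down to z_c; mantle fills any gap and the z_c terms cancel.
Column A: 3194×900.4 + x×2860 + 9701×3023 + (z_c − 12895 − x)×3231
Column B: 1518×0 + 6442×2817 + 17540×2969 + (z_c − 1518 − 23982)×3231
The z_c×3231 term appears on both sides and cancels. Collect the known terms of each column as K = Σ(ρt)_known − 3231 × (depth of known layers): K_A = 32202000.6 − 3231×12895 = −9461744.4; K_B = 70223374 − 3231×(1518 + 23982) = −12167126.
Balance: K_A − x×(3231 − 2860) = K_B, so x = (K_A − K_B)/(3231 − 2860) = 2705380/371 = 7290 m.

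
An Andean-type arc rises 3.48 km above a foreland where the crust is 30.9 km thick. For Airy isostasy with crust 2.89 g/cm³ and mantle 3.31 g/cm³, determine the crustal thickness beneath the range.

58.3 km

Root depth r = h ρ_c / (ρ_m − ρ_c) = 3.48 km × 2.89 / 0.42 = 23.95 km.
Total thickness = T + h + r = 30.9 km + 3.48 km + 23.95 km = 58.3 km.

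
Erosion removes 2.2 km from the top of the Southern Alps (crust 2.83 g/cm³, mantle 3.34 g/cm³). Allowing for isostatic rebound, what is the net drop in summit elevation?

Rebound u = e ρ_c/ρ_m = 2.2 km × 2.83/3.34 = 1.864 km.
Net surface drop = e − u = 2.2 km − 1.864 km = e (ρ_m − ρ_c)/ρ_m = 0.336 km.

0.336 km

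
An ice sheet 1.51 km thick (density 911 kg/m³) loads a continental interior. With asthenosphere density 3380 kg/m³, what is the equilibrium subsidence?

In Airy isostatic equilibrium: the ice load ρ_ice t is balanced by mantle displaced below, ρ_m s.
s = t ρ_ice / ρ_m = 1.51 km × 911/3380 = 0.407 km.

0.407 km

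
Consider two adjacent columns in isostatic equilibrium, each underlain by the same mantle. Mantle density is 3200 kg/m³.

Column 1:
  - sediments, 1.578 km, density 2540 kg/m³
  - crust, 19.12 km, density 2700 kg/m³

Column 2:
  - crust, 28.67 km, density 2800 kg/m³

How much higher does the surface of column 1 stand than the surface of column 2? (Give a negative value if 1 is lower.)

−0.271 km

For any compensation level in the mantle, the mantle terms cancel and isostasy reduces to e = (Σt_1 − Σt_2) − (Σ(ρt)_1 − Σ(ρt)_2) / ρ_m.
Σt_1 = 20.698 km; Σt_2 = 28.67 km; Σ(ρt)_1 = 55632.12; Σ(ρt)_2 = 80276 (in km·kg/m³).
e = (20.698 − 28.67) − (55632.12 − 80276) / 3200 = −0.271 km.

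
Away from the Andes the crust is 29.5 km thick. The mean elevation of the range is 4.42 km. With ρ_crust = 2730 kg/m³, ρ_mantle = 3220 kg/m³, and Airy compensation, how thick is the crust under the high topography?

58.5 km

Root depth r = h ρ_c / (ρ_m − ρ_c) = 4.42 km × 2730 / 490 = 24.63 km.
Total thickness = T + h + r = 29.5 km + 4.42 km + 24.63 km = 58.5 km.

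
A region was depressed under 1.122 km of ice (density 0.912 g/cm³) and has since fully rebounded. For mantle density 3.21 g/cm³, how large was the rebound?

Removing the load lets mantle flow back in; uplift u satisfies ρ_ice t = ρ_m u.
u = t ρ_ice/ρ_m = 1.122 km × 0.912/3.21 = 0.319 km.

0.319 km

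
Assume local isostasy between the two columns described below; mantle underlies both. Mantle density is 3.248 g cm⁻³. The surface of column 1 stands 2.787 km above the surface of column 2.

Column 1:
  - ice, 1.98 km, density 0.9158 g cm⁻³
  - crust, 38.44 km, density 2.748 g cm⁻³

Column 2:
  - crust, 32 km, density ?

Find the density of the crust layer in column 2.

2.79 g cm⁻³

Take the compensation level at the base of the deeper column (depth z_c below the surface of column 1) and equate Σ ρ_i t_i down to z_c; mantle fills any gap and the z_c terms cancel.
Column 1: 1.98×0.9158 + 38.44×2.748 + (z_c − 40.42)×3.248
Column 2: 2.787×0 + 32×ρ + (z_c − 2.787 − 32)×3.248
The z_c×3.248 term appears on both sides and cancels. Collect the known terms of each column as K = Σ(ρt)_known − 3.248 × (depth of known layers): K_1 = 107.446404 − 3.248×40.42 = −23.837756; K_2 = 0 − 3.248×(2.787 + 32) = −112.988176.
Balance: K_1 = K_2 + 32×ρ, so ρ = (K_1 − K_2)/32 = 89.1504/32 = 2.79 g cm⁻³.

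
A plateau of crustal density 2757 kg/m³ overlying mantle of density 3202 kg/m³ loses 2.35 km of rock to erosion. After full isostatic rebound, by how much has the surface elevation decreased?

0.327 km

Rebound u = e ρ_c/ρ_m = 2.35 km × 2757/3202 = 2.023 km.
Net surface drop = e − u = 2.35 km − 2.023 km = e (ρ_m − ρ_c)/ρ_m = 0.327 km.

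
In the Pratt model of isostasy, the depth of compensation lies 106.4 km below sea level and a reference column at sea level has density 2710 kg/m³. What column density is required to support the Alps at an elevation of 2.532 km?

Pratt balance: ρ_ref D = ρ (D + h).
ρ = ρ_ref D/(D + h) = 2710 × 106.4 km/(106.4 km + 2.532 km) = 2650 kg/m³.

2650 kg/m³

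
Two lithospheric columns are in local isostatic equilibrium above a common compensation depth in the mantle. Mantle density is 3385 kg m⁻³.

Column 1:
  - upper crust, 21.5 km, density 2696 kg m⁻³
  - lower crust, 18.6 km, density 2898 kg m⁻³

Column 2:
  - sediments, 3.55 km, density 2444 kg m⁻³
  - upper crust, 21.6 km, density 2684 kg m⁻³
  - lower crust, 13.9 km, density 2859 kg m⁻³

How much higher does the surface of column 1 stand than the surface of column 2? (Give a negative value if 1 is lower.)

−0.568 km

For any compensation level in the mantle, the mantle terms cancel and isostasy reduces to e = (Σt_1 − Σt_2) − (Σ(ρt)_1 − Σ(ρt)_2) / ρ_m.
Σt_1 = 40.1 km; Σt_2 = 39.05 km; Σ(ρt)_1 = 111866.8; Σ(ρt)_2 = 106390.7 (in km·kg m⁻³).
e = (40.1 − 39.05) − (111866.8 − 106390.7) / 3385 = −0.568 km.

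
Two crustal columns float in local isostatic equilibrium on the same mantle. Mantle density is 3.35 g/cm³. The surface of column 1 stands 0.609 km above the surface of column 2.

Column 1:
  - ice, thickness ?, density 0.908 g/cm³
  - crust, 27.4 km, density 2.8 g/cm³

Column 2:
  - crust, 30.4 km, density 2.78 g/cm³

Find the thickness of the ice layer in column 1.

1.76 km

Take the compensation level at the base of the deeper column (depth z_c below the surface of column 1) and equate Σ ρ_i t_i down to z_c; mantle fills any gap and the z_c terms cancel.
Column 1: x×0.908 + 27.4×2.8 + (z_c − 27.4 − x)×3.35
Column 2: 0.609×0 + 30.4×2.78 + (z_c − 0.609 − 30.4)×3.35
The z_c×3.35 term appears on both sides and cancels. Collect the known terms of each column as K = Σ(ρt)_known − 3.35 × (depth of known layers): K_1 = 76.72 − 3.35×27.4 = −15.07; K_2 = 84.512 − 3.35×(0.609 + 30.4) = −19.36815.
Balance: K_1 − x×(3.35 − 0.908) = K_2, so x = (K_1 − K_2)/(3.35 − 0.908) = 4.29815/2.442 = 1.76 km.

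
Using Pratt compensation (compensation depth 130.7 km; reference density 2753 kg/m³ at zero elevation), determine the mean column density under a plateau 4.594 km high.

Pratt balance: ρ_ref D = ρ (D + h).
ρ = ρ_ref D/(D + h) = 2753 × 130.7 km/(130.7 km + 4.594 km) = 2660 kg/m³.

2660 kg/m³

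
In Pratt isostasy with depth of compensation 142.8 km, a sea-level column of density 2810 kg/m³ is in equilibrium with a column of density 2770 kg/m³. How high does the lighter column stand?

2.06 km

ρ_ref D = ρ (D + h) → h = D (ρ_ref − ρ)/ρ.
h = 142.8 km × (2810 − 2770)/2770 = 2.06 km.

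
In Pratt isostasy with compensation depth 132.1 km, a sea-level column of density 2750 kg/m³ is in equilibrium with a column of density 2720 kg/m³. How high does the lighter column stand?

ρ_ref D = ρ (D + h) → h = D (ρ_ref − ρ)/ρ.
h = 132.1 km × (2750 − 2720)/2720 = 1.46 km.

1.46 km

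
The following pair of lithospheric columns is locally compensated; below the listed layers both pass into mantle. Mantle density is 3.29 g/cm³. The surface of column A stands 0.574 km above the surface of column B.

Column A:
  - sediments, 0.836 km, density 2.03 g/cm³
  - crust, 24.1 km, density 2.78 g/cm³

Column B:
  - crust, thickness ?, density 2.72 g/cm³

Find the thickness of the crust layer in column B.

20.1 km

Take the compensation level at the base of the deeper column (depth z_c below the surface of column A) and equate Σ ρ_i t_i down to z_c; mantle fills any gap and the z_c terms cancel.
Column A: 0.836×2.03 + 24.1×2.78 + (z_c − 24.936)×3.29
Column B: 0.574×0 + x×2.72 + (z_c − 0.574 − 0 − x)×3.29
The z_c×3.29 term appears on both sides and cancels. Collect the known terms of each column as K = Σ(ρt)_known − 3.29 × (depth of known layers): K_A = 68.69508 − 3.29×24.936 = −13.34436; K_B = 0 − 3.29×(0.574 + 0) = −1.88846.
Balance: K_A = K_B − x×(3.29 − 2.72), so x = (K_B − K_A)/(3.29 − 2.72) = 11.4559/0.57 = 20.1 km.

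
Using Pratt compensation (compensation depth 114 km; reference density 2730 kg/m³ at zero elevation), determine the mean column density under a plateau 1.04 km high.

2710 kg/m³

Pratt balance: ρ_ref D = ρ (D + h).
ρ = ρ_ref D/(D + h) = 2730 × 114 km/(114 km + 1.04 km) = 2710 kg/m³.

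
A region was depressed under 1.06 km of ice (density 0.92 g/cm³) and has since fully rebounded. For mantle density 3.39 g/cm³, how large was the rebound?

0.288 km

Removing the load lets mantle flow back in; uplift u satisfies ρ_ice t = ρ_m u.
u = t ρ_ice/ρ_m = 1.06 km × 0.92/3.39 = 0.288 km.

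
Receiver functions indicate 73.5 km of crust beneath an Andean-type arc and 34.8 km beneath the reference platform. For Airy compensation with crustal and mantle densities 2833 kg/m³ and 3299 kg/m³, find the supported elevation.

5.47 km

Excess crust Δ = 73.5 km − 34.8 km = 38.7 km, split between elevation h and root r with h + r = Δ.
Airy balance ρ_c h = (ρ_m − ρ_c) r gives r = h ρ_c/(ρ_m − ρ_c), so h (1 + ρ_c/(ρ_m − ρ_c)) = Δ, i.e. h = Δ (ρ_m − ρ_c)/ρ_m.
h = 38.7 km × 466/3299 = 5.47 km.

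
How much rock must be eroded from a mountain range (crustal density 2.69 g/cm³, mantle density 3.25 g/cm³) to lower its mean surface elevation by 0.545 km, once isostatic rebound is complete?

Net drop Δ = e − u = e − e ρ_c/ρ_m = e (ρ_m − ρ_c)/ρ_m.
e = Δ ρ_m/(ρ_m − ρ_c) = 0.545 km × 3.25/0.56 = 3.16 km.

3.16 km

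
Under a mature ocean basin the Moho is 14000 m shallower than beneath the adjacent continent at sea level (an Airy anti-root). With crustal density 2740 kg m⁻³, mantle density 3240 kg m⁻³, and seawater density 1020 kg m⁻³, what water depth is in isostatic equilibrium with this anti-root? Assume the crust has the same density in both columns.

Replacing a thickness d of crust by seawater at the top must be balanced by replacing crust with mantle at the base: d (ρ_c − ρ_w) = a (ρ_m − ρ_c).
d = a (ρ_m − ρ_c)/(ρ_c − ρ_w) = 14000 m × 500/1720 = 4070 m.

4070 m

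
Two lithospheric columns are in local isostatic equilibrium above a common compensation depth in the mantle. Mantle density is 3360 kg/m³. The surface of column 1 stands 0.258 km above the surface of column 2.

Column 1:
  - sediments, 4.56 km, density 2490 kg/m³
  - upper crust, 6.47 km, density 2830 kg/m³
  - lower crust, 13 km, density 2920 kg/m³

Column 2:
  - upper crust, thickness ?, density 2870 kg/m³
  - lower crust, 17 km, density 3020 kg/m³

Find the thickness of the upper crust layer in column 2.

Take the compensation level at the base of the deeper column (depth z_c below the surface of column 1) and equate Σ ρ_i t_i down to z_c; mantle fills any gap and the z_c terms cancel.
Column 1: 4.56×2490 + 6.47×2830 + 13×2920 + (z_c − 24.03)×3360
Column 2: 0.258×0 + x×2870 + 17×3020 + (z_c − 0.258 − 17 − x)×3360
The z_c×3360 term appears on both sides and cancels. Collect the known terms of each column as K = Σ(ρt)_known − 3360 × (depth of known layers): K_1 = 67624.5 − 3360×24.03 = −13116.3; K_2 = 51340 − 3360×(0.258 + 17) = −6646.88.
Balance: K_1 = K_2 − x×(3360 − 2870), so x = (K_2 − K_1)/(3360 − 2870) = 6469.42/490 = 13.2 km.

13.2 km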